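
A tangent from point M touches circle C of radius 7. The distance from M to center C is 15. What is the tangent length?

Let T be the point of tangency. Then CT ⊥ MT (radius ⊥ tangent).
In right triangle CTM: CM² = CT² + MT²
15² = 7² + MT²
MT² = 176, MT = 4*sqrt(11)

4*sqrt(11)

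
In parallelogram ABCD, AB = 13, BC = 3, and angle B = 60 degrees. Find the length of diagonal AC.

The diagonal of a parallelogram can be found by treating two adjacent sides and the diagonal as a triangle.
Applying the law of cosines with sides 13, 3 and included angle 60°:
d^2 = 169 + 9 - 78*cos(60°) = 139
d = sqrt(139)

sqrt(139)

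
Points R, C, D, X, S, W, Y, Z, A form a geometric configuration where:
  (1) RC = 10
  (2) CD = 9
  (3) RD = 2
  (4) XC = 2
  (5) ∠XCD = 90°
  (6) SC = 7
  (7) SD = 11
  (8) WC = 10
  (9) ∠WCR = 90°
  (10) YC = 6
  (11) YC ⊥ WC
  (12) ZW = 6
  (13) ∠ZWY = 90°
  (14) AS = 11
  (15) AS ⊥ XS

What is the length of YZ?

Step 1: By the law of cosines on triangle YCW: YW² = 6² + 10² − 2·6·10·cos(90°) = 136, so YW = 2·√34.
Step 2: By the law of cosines on triangle YWZ: YZ² = (2·√34)² + 6² − 2·2·√34·6·cos(90°) = 172, so YZ = 2·√43.

Therefore, the length of YZ = 2·√43.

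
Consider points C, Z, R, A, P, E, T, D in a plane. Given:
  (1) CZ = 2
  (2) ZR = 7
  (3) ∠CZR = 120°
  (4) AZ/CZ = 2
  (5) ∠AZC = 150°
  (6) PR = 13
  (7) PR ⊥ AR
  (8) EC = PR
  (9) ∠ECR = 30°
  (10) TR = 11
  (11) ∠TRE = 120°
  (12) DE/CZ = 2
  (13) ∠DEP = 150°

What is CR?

Step 1: By the law of cosines on triangle CZR: CR² = 2² + 7² − 2·2·7·cos(120°) = 67, so CR = √67.

Therefore, the length of CR = √67.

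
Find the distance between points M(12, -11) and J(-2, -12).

d = sqrt((-2 - 12)^2 + (-12 - -11)^2)
d = sqrt(-14^2 + -1^2)
d = sqrt(196 + 1)
d = sqrt(197)

sqrt(197)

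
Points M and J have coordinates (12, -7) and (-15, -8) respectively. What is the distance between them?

d = sqrt((-27)^2 + (-1)^2) = sqrt(730)

sqrt(730)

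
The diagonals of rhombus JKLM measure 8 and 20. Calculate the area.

Area of a rhombus = (d1 * d2) / 2
Area = (8 * 20) / 2
Area = 160 / 2
Area = 80

80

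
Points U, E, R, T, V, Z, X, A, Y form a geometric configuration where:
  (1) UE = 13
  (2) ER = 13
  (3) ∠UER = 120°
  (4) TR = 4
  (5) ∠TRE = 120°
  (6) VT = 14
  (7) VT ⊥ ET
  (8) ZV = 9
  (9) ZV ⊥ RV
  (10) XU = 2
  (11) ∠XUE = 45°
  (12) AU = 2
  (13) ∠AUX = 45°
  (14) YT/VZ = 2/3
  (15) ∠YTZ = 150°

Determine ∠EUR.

Step 1: By the law of cosines on triangle UER: UR² = 13² + 13² − 2·13·13·cos(120°) = 507, so UR = 13·√3.
Step 2: By the inverse law of cosines on triangle EUR: cos(∠EUR) = (13² + (13·√3)² − 13²) / (2·13·13·√3) = 507/585.43 = 0.866, so ∠EUR = 30°.

Therefore, the measure of angle ∠EUR = 30°.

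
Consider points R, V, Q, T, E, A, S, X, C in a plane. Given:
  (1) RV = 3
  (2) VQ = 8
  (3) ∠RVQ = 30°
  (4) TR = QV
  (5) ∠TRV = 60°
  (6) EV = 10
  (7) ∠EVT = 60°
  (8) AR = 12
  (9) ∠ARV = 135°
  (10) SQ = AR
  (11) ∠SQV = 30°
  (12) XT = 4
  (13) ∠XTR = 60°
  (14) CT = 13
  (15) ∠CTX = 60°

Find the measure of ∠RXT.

From the given relations: TR = QV = 8.
Step 1: By the law of cosines on triangle XTR: XR² = 4² + 8² − 2·4·8·cos(60°) = 48, so XR = 4·√3.
Step 2: By the inverse law of cosines on triangle RXT: cos(∠RXT) = ((4·√3)² + 4² − 8²) / (2·4·√3·4) = 0/55.43 = 0, so ∠RXT = 90°.

Therefore, the measure of angle ∠RXT = 90°.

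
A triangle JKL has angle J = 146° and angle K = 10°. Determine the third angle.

Let angle L = x. Then 146 + 10 + x = 180.
x = 180 - 156 = 24 degrees.

24 degrees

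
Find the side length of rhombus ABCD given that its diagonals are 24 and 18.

The diagonals of a rhombus bisect each other at right angles.
Half-diagonals: 24/2 = 12 and 18/2 = 9
side = sqrt(12^2 + 9^2)
side = sqrt(144 + 81)
side = sqrt(225) = 15

15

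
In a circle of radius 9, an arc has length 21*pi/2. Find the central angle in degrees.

The full circumference is 2πr = 18*pi.
The arc is 21*pi/2 / 18*pi = 7/12 of the full circle.
So the central angle = 7/12 × 360° = 210°.

210°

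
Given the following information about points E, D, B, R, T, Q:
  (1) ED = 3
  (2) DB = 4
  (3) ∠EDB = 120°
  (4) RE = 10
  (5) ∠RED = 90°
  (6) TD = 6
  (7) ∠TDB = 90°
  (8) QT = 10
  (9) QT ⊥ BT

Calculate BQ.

Step 1: By the law of cosines on triangle BDT: BT² = 4² + 6² − 2·4·6·cos(90°) = 52, so BT = 2·√13.
Step 2: By the law of cosines on triangle BTQ: BQ² = (2·√13)² + 10² − 2·2·√13·10·cos(90°) = 152, so BQ = 2·√38.

Therefore, the length of BQ = 2·√38.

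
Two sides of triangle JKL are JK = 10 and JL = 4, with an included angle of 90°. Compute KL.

Since angle J = 90°, this is a right triangle and the law of cosines reduces to the Pythagorean theorem.
KL^2 = 10^2 + 4^2 = 116
KL = 2*sqrt(29)

2*sqrt(29)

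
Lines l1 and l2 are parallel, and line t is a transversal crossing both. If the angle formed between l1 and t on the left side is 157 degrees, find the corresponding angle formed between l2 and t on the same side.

Corresponding angles are equal: 157 degrees.

157 degrees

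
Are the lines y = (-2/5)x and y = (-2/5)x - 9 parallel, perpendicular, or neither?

Slope of line 1: m1 = -2/5
Slope of line 2: m2 = -2/5
m1 = m2, so the lines are parallel.

Parallel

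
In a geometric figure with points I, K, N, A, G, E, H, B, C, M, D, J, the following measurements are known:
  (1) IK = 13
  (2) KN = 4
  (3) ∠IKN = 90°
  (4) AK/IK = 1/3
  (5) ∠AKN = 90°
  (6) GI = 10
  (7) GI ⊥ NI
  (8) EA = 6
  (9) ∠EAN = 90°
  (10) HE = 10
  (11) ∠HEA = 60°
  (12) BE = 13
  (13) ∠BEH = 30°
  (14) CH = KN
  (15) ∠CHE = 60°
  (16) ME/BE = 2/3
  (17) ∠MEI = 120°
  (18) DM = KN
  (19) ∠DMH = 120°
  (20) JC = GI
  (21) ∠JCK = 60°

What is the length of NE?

From the given relations: AK = 1/3·IK = 1/3·13 ≈ 4.33.
Step 1: By the law of cosines on triangle NKA: NA² = 4² + 4.33² − 2·4·4.33·cos(90°) = 34.78, so NA ≈ 5.9.
Step 2: By the law of cosines on triangle NAE: NE² = 5.9² + 6² − 2·5.9·6·cos(90°) = 70.78, so NE = 7/3·√13.

Therefore, the length of NE = 7/3·√13.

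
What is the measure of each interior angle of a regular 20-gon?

Each interior angle of a regular n-gon is (n - 2) * 180 / n.
For n = 20: (20 - 2) * 180 / 20 = 3240/20 = 162 degrees.

162 degrees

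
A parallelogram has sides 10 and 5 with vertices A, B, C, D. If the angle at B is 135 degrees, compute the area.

Area = a * b * sin(theta)
Area = 10 * 5 * sin(135 degrees)
Area = 50 * sqrt(2)/2
Area = 25*sqrt(2)

25*sqrt(2)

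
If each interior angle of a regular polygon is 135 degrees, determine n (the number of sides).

Each interior angle of a regular n-gon is (n - 2) * 180 / n.
Setting this equal to 135:
(n - 2) * 180 / n = 135
Each exterior angle = 180 - 135 = 45 degrees.
Since exterior angles sum to 360: n = 360 / 45 = 8.

8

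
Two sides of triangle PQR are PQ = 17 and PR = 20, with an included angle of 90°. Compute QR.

Since angle P = 90°, this is a right triangle and the law of cosines reduces to the Pythagorean theorem.
QR^2 = 17^2 + 20^2 = 689
QR = sqrt(689)

sqrt(689)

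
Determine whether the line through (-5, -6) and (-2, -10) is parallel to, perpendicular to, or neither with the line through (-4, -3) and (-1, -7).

Slope of line 1: m1 = (-10 - -6)/(-2 - -5) = -4/3 = -4/3
Slope of line 2: m2 = (-7 - -3)/(-1 - -4) = -4/3 = -4/3
m1 = m2, so the lines are parallel.

Parallel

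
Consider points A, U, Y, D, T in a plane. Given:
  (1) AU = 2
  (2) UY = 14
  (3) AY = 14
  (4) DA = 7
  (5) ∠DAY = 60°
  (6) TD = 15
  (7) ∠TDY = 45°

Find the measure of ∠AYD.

Step 1: By the law of cosines on triangle YAD: YD² = 14² + 7² − 2·14·7·cos(60°) = 147, so YD = 7·√3.
Step 2: By the inverse law of cosines on triangle AYD: cos(∠AYD) = (14² + (7·√3)² − 7²) / (2·14·7·√3) = 294/339.48 = 0.866, so ∠AYD = 30°.

Therefore, the measure of angle ∠AYD = 30°.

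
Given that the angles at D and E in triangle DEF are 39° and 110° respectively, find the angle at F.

By the triangle angle sum property, the three interior angles of any triangle add up to 180°.
We know angle D = 39° and angle E = 110°, so their sum is 149°.
Therefore angle F = 180° - 149° = 31°.

31 degrees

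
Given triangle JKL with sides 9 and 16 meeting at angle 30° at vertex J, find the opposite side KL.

Law of cosines: KL^2 = 9^2 + 16^2 - 2(9)(16)cos(30°) = 337 - 144*sqrt(3), so KL = sqrt(337 - 144*sqrt(3)).

sqrt(337 - 144*sqrt(3))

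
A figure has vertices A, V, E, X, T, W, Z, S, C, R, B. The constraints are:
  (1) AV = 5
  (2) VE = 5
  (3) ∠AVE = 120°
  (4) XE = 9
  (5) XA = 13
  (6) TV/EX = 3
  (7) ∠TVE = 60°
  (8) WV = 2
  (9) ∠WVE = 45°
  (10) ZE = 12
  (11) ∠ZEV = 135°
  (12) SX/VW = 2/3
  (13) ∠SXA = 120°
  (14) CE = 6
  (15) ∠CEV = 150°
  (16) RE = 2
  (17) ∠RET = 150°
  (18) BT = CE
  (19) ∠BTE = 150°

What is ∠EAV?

Step 1: By the law of cosines on triangle AVE: AE² = 5² + 5² − 2·5·5·cos(120°) = 75, so AE = 5·√3.
Step 2: By the inverse law of cosines on triangle EAV: cos(∠EAV) = ((5·√3)² + 5² − 5²) / (2·5·√3·5) = 75/86.6 = 0.866, so ∠EAV = 30°.

Therefore, the measure of angle ∠EAV = 30°.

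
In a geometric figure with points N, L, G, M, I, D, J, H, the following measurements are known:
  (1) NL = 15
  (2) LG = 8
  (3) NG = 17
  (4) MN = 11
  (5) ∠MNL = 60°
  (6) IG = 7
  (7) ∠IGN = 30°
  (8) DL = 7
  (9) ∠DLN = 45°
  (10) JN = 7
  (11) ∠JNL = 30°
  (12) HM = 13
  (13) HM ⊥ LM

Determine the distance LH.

Step 1: By the law of cosines on triangle LNM: LM² = 15² + 11² − 2·15·11·cos(60°) = 181, so LM = √181.
Step 2: By the law of cosines on triangle LMH: LH² = √181² + 13² − 2·√181·13·cos(90°) = 350, so LH = 5·√14.

Therefore, the length of LH = 5·√14.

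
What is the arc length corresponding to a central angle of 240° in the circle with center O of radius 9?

Arc length = 2π(9)(2/3) = 12*pi

12*pi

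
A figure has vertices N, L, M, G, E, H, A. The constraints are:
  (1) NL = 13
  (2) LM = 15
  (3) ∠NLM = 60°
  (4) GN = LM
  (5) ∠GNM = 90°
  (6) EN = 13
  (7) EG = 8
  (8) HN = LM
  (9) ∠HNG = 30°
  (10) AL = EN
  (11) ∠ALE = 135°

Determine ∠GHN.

From the given relations: HN = LM = 15; GN = LM = 15.
Step 1: By the law of cosines on triangle HNG: HG² = 15² + 15² − 2·15·15·cos(30°) = 60.29, so HG ≈ 7.76.
Step 2: By the inverse law of cosines on triangle GHN: cos(∠GHN) = (7.76² + 15² − 15²) / (2·7.76·15) = 60.29/232.94 = 0.2588, so ∠GHN = 75°.

Therefore, the measure of angle ∠GHN = 75°.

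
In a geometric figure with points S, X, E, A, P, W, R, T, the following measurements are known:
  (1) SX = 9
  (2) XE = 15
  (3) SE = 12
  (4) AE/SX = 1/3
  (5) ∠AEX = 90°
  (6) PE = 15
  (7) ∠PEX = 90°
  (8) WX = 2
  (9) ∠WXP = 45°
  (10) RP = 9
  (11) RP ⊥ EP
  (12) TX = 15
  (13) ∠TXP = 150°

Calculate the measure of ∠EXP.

Step 1: By the law of cosines on triangle XEP: XP² = 15² + 15² − 2·15·15·cos(90°) = 450, so XP = 15·√2.
Step 2: By the inverse law of cosines on triangle EXP: cos(∠EXP) = (15² + (15·√2)² − 15²) / (2·15·15·√2) = 450/636.4 = 0.7071, so ∠EXP = 45°.

Therefore, the measure of angle ∠EXP = 45°.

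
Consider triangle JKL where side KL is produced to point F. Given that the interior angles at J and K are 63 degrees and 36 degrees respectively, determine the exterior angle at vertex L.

Exterior angle = 63 + 36 = 99 degrees (exterior angle theorem).

99 degrees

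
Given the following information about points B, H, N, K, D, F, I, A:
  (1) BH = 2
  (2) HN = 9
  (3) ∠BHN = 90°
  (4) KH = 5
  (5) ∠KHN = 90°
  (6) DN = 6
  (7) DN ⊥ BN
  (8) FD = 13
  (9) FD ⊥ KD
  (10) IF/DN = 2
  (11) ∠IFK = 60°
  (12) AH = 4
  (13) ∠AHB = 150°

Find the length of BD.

Step 1: By the law of cosines on triangle BHN: BN² = 2² + 9² − 2·2·9·cos(90°) = 85, so BN = √85.
Step 2: By the law of cosines on triangle BND: BD² = √85² + 6² − 2·√85·6·cos(90°) = 121, so BD = 11.

Therefore, the length of BD = 11.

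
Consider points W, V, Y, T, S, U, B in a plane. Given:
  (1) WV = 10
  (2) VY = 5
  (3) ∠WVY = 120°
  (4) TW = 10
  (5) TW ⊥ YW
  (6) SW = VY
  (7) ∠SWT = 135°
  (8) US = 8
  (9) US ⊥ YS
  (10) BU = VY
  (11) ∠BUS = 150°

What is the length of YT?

Step 1: By the law of cosines on triangle YVW: YW² = 5² + 10² − 2·5·10·cos(120°) = 175, so YW = 5·√7.
Step 2: By the law of cosines on triangle YWT: YT² = (5·√7)² + 10² − 2·5·√7·10·cos(90°) = 275, so YT = 5·√11.

Therefore, the length of YT = 5·√11.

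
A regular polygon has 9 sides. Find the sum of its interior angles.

The sum of interior angles of an n-sided polygon is (n - 2) * 180.
For n = 9: (9 - 2) * 180 = 7 * 180 = 1260 degrees.

1260 degrees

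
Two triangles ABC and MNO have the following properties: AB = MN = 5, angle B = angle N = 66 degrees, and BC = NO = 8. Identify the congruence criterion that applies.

Consider the given information: AB = MN = 5, angle B = angle N = 66 degrees, and BC = NO = 8
This is not SSS or HL: SSS requires all three pairs of sides, but we don't have that. HL only applies to right triangles with matching hypotenuse and leg.
The correct criterion is SAS. Two pairs of corresponding sides and the included angle are equal (Side-Angle-Side).

SAS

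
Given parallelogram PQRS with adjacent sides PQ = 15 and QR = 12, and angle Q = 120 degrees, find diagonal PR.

Law of cosines: d^2 = 15^2 + 12^2 - 2(15)(12)cos(120°) = 549, so d = 3*sqrt(61).

3*sqrt(61)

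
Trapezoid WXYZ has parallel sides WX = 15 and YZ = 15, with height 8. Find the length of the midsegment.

The midsegment (median) of a trapezoid connects the midpoints of the non-parallel sides.
Its length is the average of the two bases: (15 + 15) / 2 = 15.

15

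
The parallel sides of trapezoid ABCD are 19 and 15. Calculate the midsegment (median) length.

The midsegment (median) of a trapezoid connects the midpoints of the non-parallel sides.
Its length is the average of the two bases: (19 + 15) / 2 = 17.

17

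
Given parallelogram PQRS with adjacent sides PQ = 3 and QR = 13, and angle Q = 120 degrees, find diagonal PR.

The diagonal of a parallelogram can be found by treating two adjacent sides and the diagonal as a triangle.
Applying the law of cosines with sides 3, 13 and included angle 120°:
d^2 = 9 + 169 - 78*cos(120°) = 217
d = sqrt(217)

sqrt(217)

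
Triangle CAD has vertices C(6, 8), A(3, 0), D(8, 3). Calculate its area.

Using the Shoelace formula for a triangle:
Area = (1/2)|x0(y1 - y2) + x1(y2 - y0) + x2(y0 - y1)|
Area = (1/2)|6(0 - 3) + 3(3 - 8) + 8(8 - 0)|
Area = (1/2)|-18 + -15 + 64|
Area = (1/2)|31|
Area = (1/2)(31)
Area = 31/2

31/2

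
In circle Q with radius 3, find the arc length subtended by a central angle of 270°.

The full circumference is 2πr = 2π(3) = 6*pi.
The arc spans 270° out of 360°, which is a fraction of 3/4.
Arc length = 6*pi × 3/4 = 9*pi/2.

9*pi/2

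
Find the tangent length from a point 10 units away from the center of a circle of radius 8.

The tangent, radius, and line from the external point to the center form a right triangle.
The right angle is where the tangent meets the radius.
By the Pythagorean theorem: tangent² + 8² = 10²
tangent² = 100 - 64 = 36
tangent = 6

6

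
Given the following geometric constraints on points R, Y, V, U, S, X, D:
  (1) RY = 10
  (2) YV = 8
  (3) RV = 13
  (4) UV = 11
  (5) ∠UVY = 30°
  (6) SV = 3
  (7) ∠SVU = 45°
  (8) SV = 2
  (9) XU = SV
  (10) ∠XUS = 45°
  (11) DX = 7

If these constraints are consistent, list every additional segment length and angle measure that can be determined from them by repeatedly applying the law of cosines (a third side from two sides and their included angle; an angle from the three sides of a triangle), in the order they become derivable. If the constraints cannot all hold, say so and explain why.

These constraints are not satisfiable: (6) SV = 3 and (8) SV = 2 assign two different lengths to the same segment. No planar figure meets all of them, so nothing further can be derived.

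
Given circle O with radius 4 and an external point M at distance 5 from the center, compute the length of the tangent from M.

Let T be the point of tangency. Then OT ⊥ MT (radius ⊥ tangent).
In right triangle OTM: OM² = OT² + MT²
5² = 4² + MT²
MT² = 9, MT = 3

3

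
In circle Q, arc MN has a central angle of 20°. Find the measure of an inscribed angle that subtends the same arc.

An inscribed angle intercepts an arc from a point on the circle, while the central angle intercepts the same arc from the center.
The inscribed angle is always half the central angle: 20° / 2 = 10°.

10°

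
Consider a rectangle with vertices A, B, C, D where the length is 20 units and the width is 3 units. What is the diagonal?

Using the Pythagorean theorem:
d² = 20² + 3² = 400 + 9 = 409
d = sqrt(409)

sqrt(409)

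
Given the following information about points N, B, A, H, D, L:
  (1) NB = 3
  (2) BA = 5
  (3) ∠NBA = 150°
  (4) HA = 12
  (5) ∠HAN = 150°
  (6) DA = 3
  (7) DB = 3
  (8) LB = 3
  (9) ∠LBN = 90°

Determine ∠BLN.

Step 1: By the law of cosines on triangle LBN: LN² = 3² + 3² − 2·3·3·cos(90°) = 18, so LN = 3·√2.
Step 2: By the inverse law of cosines on triangle BLN: cos(∠BLN) = (3² + (3·√2)² − 3²) / (2·3·3·√2) = 18/25.46 = 0.7071, so ∠BLN = 45°.

Therefore, the measure of angle ∠BLN = 45°.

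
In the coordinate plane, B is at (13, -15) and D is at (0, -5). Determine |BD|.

d = sqrt((0 - 13)^2 + (-5 - -15)^2)
d = sqrt(-13^2 + 10^2)
d = sqrt(169 + 100)
d = sqrt(269)

sqrt(269)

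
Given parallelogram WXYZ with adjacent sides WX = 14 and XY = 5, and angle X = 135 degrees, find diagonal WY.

Law of cosines: d^2 = 14^2 + 5^2 - 2(14)(5)cos(135°) = 70*sqrt(2) + 221, so d = sqrt(70*sqrt(2) + 221).

sqrt(70*sqrt(2) + 221)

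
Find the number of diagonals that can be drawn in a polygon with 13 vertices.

The number of diagonals in an n-gon is n(n - 3)/2.
For n = 13: 13(13 - 3)/2 = 13 × 10 / 2 = 65.

65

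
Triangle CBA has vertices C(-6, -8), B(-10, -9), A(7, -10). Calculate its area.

Shoelace: Area = (1/2)|-6(-9--10) + -10(-10--8) + 7(-8--9)| = (1/2)(21) = 21/2

21/2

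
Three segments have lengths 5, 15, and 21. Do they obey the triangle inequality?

Check the triangle inequality: 5 + 15 = 20 ≤ 21.
Since the sum of two sides does not exceed the third, no triangle can be formed.

No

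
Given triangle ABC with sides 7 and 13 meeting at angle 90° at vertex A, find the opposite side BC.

By the law of cosines: BC^2 = AB^2 + AC^2 - 2*AB*AC*cos(A)
BC^2 = 7^2 + 13^2 - 2*7*13*cos(90°)
BC^2 = 49 + 169 - 182*(0)
BC^2 = 218
BC = sqrt(218)

sqrt(218)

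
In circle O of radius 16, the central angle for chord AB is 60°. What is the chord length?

Chord = 2(16) sin(30°) = 16

16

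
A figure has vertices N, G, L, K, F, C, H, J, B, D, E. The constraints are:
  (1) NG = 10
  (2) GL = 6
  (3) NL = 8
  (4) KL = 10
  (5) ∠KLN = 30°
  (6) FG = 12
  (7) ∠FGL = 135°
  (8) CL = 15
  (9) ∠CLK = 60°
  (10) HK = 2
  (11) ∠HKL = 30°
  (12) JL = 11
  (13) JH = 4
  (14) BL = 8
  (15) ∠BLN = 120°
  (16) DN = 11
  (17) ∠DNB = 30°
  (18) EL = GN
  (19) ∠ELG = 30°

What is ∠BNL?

Step 1: By the law of cosines on triangle NLB: NB² = 8² + 8² − 2·8·8·cos(120°) = 192, so NB = 8·√3.
Step 2: By the inverse law of cosines on triangle BNL: cos(∠BNL) = ((8·√3)² + 8² − 8²) / (2·8·√3·8) = 192/221.7 = 0.866, so ∠BNL = 30°.

Therefore, the measure of angle ∠BNL = 30°.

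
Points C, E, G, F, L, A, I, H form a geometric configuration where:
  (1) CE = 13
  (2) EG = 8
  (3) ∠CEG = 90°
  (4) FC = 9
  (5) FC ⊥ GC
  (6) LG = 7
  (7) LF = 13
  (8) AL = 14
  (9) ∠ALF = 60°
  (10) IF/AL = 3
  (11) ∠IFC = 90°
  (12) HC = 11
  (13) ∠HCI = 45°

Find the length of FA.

Step 1: By the law of cosines on triangle FLA: FA² = 13² + 14² − 2·13·14·cos(60°) = 183, so FA = √183.

Therefore, the length of FA = √183.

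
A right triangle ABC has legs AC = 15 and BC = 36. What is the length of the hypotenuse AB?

In a right triangle, the square of the hypotenuse equals the sum of the squares of the two legs.
The legs are 15 and 36, so the hypotenuse = sqrt(225 + 1296) = sqrt(1521) = 39.

39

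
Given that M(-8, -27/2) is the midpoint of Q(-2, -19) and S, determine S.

Using the midpoint formula: M = ((x1 + x2)/2, (y1 + y2)/2)
We know M = (-8, -27/2) and Q = (-2, -19)
For x: -8 = (-2 + x2)/2, so x2 = 2*-8 - -2 = -14
For y: -27/2 = (-19 + y2)/2, so y2 = 2*-27/2 - -19 = -8
S = (-14, -8)

(-14, -8)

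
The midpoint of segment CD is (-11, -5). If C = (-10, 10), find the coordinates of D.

Using the midpoint formula: M = ((x1 + x2)/2, (y1 + y2)/2)
We know M = (-11, -5) and C = (-10, 10)
For x: -11 = (-10 + x2)/2, so x2 = 2*-11 - -10 = -12
For y: -5 = (10 + y2)/2, so y2 = 2*-5 - 10 = -20
D = (-12, -20)

(-12, -20)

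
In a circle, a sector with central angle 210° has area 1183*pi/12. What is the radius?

r² = 360 × 1183*pi/12 / (π × 210) = 169, so r = 13.

13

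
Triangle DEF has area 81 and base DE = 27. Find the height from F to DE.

Rearranging the area formula Area = (1/2) * base * height:
height = 2 * Area / base = 2 * 81 / 27 = 6.

6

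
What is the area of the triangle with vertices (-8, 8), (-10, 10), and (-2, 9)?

Using the Shoelace formula for a triangle:
Area = (1/2)|x0(y1 - y2) + x1(y2 - y0) + x2(y0 - y1)|
Area = (1/2)|-8(10 - 9) + -10(9 - 8) + -2(8 - 10)|
Area = (1/2)|-8 + -10 + 4|
Area = (1/2)|-14|
Area = (1/2)(14)
Area = 7

7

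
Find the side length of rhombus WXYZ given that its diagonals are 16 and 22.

Half-diagonals are 8 and 11. side = sqrt(8^2 + 11^2) = sqrt(185)

sqrt(185)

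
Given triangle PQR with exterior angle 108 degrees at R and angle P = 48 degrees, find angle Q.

angle Q = 108 - 48 = 60 degrees (exterior angle theorem).

60 degrees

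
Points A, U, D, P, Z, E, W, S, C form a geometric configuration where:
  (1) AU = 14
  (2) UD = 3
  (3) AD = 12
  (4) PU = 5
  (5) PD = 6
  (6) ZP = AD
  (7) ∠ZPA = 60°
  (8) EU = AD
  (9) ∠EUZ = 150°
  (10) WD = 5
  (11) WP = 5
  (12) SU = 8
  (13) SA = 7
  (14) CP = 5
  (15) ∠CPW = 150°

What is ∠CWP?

Step 1: By the law of cosines on triangle WPC: WC² = 5² + 5² − 2·5·5·cos(150°) = 93.3, so WC ≈ 9.66.
Step 2: By the inverse law of cosines on triangle CWP: cos(∠CWP) = (9.66² + 5² − 5²) / (2·9.66·5) = 93.3/96.59 = 0.9659, so ∠CWP = 15°.

Therefore, the measure of angle ∠CWP = 15°.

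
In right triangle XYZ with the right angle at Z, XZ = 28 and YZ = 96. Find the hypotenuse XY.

In a right triangle, the square of the hypotenuse equals the sum of the squares of the two legs.
The legs are 28 and 96, so the hypotenuse = sqrt(784 + 9216) = sqrt(10000) = 100.

100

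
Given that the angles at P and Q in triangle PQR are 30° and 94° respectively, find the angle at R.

By the triangle angle sum property, the three interior angles of any triangle add up to 180°.
We know angle P = 30° and angle Q = 94°, so their sum is 124°.
Therefore angle R = 180° - 124° = 56°.

56 degrees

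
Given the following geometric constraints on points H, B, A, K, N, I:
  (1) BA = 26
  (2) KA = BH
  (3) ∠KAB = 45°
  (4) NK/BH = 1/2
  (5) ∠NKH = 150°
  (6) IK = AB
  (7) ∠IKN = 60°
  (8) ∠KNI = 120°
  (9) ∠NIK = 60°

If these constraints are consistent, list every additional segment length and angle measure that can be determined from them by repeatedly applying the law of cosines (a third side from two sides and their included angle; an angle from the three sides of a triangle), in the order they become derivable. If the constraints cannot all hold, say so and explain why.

These constraints are not satisfiable: (7), (8) and (9) are the three interior angles of triangle IKN, which must sum to 180°, but 60° + 120° + 60° = 240°. No planar figure meets all of them, so nothing further can be derived.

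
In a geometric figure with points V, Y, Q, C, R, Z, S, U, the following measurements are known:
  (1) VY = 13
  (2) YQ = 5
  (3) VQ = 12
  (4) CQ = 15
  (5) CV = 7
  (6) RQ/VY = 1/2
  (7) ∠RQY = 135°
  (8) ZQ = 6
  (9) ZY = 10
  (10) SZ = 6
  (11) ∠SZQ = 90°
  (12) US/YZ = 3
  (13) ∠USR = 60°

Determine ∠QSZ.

Step 1: By the law of cosines on triangle SZQ: SQ² = 6² + 6² − 2·6·6·cos(90°) = 72, so SQ = 6·√2.
Step 2: By the inverse law of cosines on triangle QSZ: cos(∠QSZ) = ((6·√2)² + 6² − 6²) / (2·6·√2·6) = 72/101.82 = 0.7071, so ∠QSZ = 45°.

Therefore, the measure of angle ∠QSZ = 45°.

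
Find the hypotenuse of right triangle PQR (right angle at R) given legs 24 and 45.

In a right triangle, the square of the hypotenuse equals the sum of the squares of the two legs.
The legs are 24 and 45, so the hypotenuse = sqrt(576 + 2025) = sqrt(2601) = 51.

51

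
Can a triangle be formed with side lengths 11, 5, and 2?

Check the triangle inequality: 5 + 2 = 7 ≤ 11.
Since the sum of two sides does not exceed the third, no triangle can be formed.

No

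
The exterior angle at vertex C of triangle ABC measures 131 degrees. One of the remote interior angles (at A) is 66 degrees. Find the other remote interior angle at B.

angle B = 131 - 66 = 65 degrees (exterior angle theorem).

65 degrees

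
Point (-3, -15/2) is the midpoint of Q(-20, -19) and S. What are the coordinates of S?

Using the midpoint formula: M = ((x1 + x2)/2, (y1 + y2)/2)
We know M = (-3, -15/2) and Q = (-20, -19)
For x: -3 = (-20 + x2)/2, so x2 = 2*-3 - -20 = 14
For y: -15/2 = (-19 + y2)/2, so y2 = 2*-15/2 - -19 = 4
S = (14, 4)

(14, 4)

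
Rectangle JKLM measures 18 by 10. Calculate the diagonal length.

A rectangle's diagonal splits it into two right triangles, with the diagonal as the hypotenuse.
By the Pythagorean theorem, d^2 = 18^2 + 10^2 = 424.
Therefore d = sqrt(424) = 2*sqrt(106).

2*sqrt(106)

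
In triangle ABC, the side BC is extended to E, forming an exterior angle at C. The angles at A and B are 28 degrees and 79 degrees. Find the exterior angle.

Exterior angle = 28 + 79 = 107 degrees (exterior angle theorem).

107 degrees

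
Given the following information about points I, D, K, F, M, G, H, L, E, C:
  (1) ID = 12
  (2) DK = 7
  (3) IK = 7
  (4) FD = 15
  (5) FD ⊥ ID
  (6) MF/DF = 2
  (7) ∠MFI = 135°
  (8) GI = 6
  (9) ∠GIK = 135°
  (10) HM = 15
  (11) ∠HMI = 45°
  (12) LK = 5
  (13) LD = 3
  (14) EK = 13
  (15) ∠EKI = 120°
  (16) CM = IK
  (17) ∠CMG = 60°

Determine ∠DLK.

Step 1: By the inverse law of cosines on triangle DLK: cos(∠DLK) = (3² + 5² − 7²) / (2·3·5) = -15/30 = -0.5, so ∠DLK = 120°.

Therefore, the measure of angle ∠DLK = 120°.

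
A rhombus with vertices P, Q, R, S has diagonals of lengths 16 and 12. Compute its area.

Area = (16 * 12) / 2 = 192 / 2 = 96

96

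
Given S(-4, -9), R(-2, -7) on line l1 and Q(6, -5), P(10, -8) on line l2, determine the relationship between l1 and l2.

Slope of line 1: m1 = (-7 - -9)/(-2 - -4) = 2/2 = 1
Slope of line 2: m2 = (-8 - -5)/(10 - 6) = -3/4 = -3/4
m1 != m2 (1 != -3/4), so not parallel.
m1 * m2 = (1) * (-3/4) = -3/4 != -1, so not perpendicular.
The lines are neither parallel nor perpendicular.

Neither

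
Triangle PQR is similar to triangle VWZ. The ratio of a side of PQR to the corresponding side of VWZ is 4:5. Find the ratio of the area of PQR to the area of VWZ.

The ratio of areas of similar triangles equals the square of the side ratio.
Side ratio = 4:5
Area ratio = (4/5)^2 = 16/25 = 16:25

16:25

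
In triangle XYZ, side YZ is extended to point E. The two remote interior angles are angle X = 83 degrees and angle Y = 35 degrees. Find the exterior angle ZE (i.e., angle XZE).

Exterior angle = 83 + 35 = 118 degrees (exterior angle theorem).

118 degrees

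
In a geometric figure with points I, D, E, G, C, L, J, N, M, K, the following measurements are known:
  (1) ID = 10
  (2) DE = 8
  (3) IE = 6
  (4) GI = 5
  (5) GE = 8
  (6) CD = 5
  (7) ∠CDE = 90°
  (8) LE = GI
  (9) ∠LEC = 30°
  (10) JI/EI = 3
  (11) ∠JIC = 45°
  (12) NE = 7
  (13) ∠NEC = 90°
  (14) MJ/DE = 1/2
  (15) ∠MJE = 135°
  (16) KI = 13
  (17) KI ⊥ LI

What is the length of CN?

Step 1: By the law of cosines on triangle EDC: EC² = 8² + 5² − 2·8·5·cos(90°) = 89, so EC = √89.
Step 2: By the law of cosines on triangle CEN: CN² = √89² + 7² − 2·√89·7·cos(90°) = 138, so CN = √138.

Therefore, the length of CN = √138.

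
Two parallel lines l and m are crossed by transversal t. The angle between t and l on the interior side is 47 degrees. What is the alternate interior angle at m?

Alternate interior angles lie on opposite sides of the transversal, between the parallel lines.
By the alternate interior angle theorem, they are equal: 47 degrees.

47 degrees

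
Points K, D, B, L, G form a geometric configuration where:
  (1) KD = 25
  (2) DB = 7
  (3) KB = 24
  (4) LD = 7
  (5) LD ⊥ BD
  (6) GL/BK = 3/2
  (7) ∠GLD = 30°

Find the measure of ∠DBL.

Step 1: By the law of cosines on triangle BDL: BL² = 7² + 7² − 2·7·7·cos(90°) = 98, so BL = 7·√2.
Step 2: By the inverse law of cosines on triangle DBL: cos(∠DBL) = (7² + (7·√2)² − 7²) / (2·7·7·√2) = 98/138.59 = 0.7071, so ∠DBL = 45°.

Therefore, the measure of angle ∠DBL = 45°.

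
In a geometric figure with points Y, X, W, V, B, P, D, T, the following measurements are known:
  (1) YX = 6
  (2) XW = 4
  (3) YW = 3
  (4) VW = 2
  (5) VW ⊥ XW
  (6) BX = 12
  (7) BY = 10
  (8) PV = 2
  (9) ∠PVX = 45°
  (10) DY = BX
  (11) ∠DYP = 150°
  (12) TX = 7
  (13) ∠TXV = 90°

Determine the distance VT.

Step 1: By the law of cosines on triangle XWV: XV² = 4² + 2² − 2·4·2·cos(90°) = 20, so XV = 2·√5.
Step 2: By the law of cosines on triangle VXT: VT² = (2·√5)² + 7² − 2·2·√5·7·cos(90°) = 69, so VT = √69.

Therefore, the length of VT = √69.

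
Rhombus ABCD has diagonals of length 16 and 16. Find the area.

The diagonals of a rhombus divide it into four right triangles.
Each triangle has legs 16/ 2 = 8 and 16/2 = 8, so each has area (1/2)*8*8 = 32.
Four such triangles give total area = (d1 * d2) / 2 = 128.

128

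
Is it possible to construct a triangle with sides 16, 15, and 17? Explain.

Sort the sides: 15, 16, 17.
It suffices to check that the sum of the two smallest exceeds the largest:
15 + 16 = 31 > 17. ✓
Yes, a valid triangle can be formed.

Yes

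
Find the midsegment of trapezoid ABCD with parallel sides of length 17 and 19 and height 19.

The midsegment of a trapezoid = (base1 + base2) / 2
midsegment = (17 + 19) / 2
midsegment = 36 / 2
midsegment = 18

18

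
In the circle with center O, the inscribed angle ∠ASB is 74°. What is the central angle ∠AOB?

Central angle = 2 × 74° = 148° (inscribed angle theorem).

148°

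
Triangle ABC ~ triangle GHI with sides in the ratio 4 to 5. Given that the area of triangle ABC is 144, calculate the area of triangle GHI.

The ratio of areas of similar triangles = (side ratio)^2.
Side ratio = 4:5, so area ratio = 16:25.
Area of GHI / Area of ABC = 25/16
Area of GHI = 144 * 25/16 = 225

225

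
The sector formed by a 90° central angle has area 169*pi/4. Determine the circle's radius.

The sector covers 90°/360° = 1/4 of the full circle.
Full circle area = 169*pi/4 / 1/4 = 169*pi.
Since full area = πr², we get r² = 169*pi/π = 169, so r = 13.

13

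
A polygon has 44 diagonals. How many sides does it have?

Using d = n(n - 3)/2, we solve 44 = n(n - 3)/2.
So n(n - 3) = 88.
Testing n = 11: 11 * 8 = 88 = 88. Correct.
The polygon has 11 sides.

11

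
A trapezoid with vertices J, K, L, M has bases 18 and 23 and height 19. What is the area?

A trapezoid's area equals the midsegment times the height.
The midsegment is (18 + 23) / 2 = 41/2.
Area = 41/2 * 19 = 779/2.

779/2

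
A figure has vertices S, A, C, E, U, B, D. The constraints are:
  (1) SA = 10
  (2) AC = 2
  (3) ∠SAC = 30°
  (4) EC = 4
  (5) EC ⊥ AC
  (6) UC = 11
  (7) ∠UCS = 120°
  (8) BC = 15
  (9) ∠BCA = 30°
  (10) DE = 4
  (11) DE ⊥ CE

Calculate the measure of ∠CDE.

Step 1: By the law of cosines on triangle DEC: DC² = 4² + 4² − 2·4·4·cos(90°) = 32, so DC = 4·√2.
Step 2: By the inverse law of cosines on triangle CDE: cos(∠CDE) = ((4·√2)² + 4² − 4²) / (2·4·√2·4) = 32/45.25 = 0.7071, so ∠CDE = 45°.

Therefore, the measure of angle ∠CDE = 45°.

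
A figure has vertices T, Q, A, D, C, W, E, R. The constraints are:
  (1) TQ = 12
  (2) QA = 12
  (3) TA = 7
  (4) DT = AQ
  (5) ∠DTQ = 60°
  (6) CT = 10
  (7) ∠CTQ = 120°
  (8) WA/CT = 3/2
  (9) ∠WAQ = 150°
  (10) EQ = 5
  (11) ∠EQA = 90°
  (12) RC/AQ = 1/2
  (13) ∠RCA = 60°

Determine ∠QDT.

From the given relations: DT = AQ = 12.
Step 1: By the law of cosines on triangle DTQ: DQ² = 12² + 12² − 2·12·12·cos(60°) = 144, so DQ = 12.
Step 2: By the inverse law of cosines on triangle QDT: cos(∠QDT) = (12² + 12² − 12²) / (2·12·12) = 144/288 = 0.5, so ∠QDT = 60°.

Therefore, the measure of angle ∠QDT = 60°.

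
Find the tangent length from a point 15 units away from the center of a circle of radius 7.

Let T be the point of tangency. Then CT ⊥ PT (radius ⊥ tangent).
In right triangle CTP: CP² = CT² + PT²
15² = 7² + PT²
PT² = 176, PT = 4*sqrt(11)

4*sqrt(11)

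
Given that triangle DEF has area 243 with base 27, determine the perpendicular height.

Rearranging the area formula Area = (1/2) * base * height:
height = 2 * Area / base = 2 * 243 / 27 = 18.

18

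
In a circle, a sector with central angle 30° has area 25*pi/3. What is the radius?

The sector covers 30°/360° = 1/12 of the full circle.
Full circle area = 25*pi/3 / 1/12 = 100*pi.
Since full area = πr², we get r² = 100*pi/π = 100, so r = 10.

10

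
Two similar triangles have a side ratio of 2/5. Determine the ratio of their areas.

Area scales with the square of linear dimensions. If every length is multiplied by 2/5, then the area is multiplied by (2/5)^2 = 4/25.
The area ratio is 4:25.

4:25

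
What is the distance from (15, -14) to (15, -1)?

d = sqrt((15 - 15)^2 + (-1 - -14)^2)
d = sqrt(0^2 + 13^2)
d = sqrt(0 + 169)
d = sqrt(169) = 13

13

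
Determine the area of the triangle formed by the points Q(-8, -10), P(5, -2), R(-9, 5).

Using the Shoelace formula for a triangle:
Area = (1/2)|x0(y1 - y2) + x1(y2 - y0) + x2(y0 - y1)|
Area = (1/2)|-8(-2 - 5) + 5(5 - -10) + -9(-10 - -2)|
Area = (1/2)|56 + 75 + 72|
Area = (1/2)|203|
Area = (1/2)(203)
Area = 203/2

203/2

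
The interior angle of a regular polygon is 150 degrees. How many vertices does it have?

The exterior angle is the supplement of the interior angle: 180 - 150 = 30 degrees.
Since the exterior angles of any convex polygon sum to 360 degrees, the number of sides is 360 / 30 = 12.

12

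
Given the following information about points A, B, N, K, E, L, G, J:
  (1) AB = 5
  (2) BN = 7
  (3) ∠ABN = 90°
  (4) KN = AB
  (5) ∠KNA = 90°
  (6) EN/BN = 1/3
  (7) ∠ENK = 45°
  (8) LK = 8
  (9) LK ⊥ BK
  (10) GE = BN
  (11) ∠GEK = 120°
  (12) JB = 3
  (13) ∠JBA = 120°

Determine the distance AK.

From the given relations: KN = AB = 5.
Step 1: By the law of cosines on triangle NBA: NA² = 7² + 5² − 2·7·5·cos(90°) = 74, so NA = √74.
Step 2: By the law of cosines on triangle ANK: AK² = √74² + 5² − 2·√74·5·cos(90°) = 99, so AK = 3·√11.

Therefore, the length of AK = 3·√11.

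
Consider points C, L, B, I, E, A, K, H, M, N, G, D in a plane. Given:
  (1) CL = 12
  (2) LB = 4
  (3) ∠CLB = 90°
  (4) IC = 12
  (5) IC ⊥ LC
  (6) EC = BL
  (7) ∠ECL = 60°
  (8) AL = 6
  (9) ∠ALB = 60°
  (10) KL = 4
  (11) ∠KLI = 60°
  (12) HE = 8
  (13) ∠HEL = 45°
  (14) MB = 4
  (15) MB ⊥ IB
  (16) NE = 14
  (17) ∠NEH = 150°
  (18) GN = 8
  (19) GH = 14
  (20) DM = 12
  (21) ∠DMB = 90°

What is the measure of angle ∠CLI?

Step 1: By the law of cosines on triangle LCI: LI² = 12² + 12² − 2·12·12·cos(90°) = 288, so LI = 12·√2.
Step 2: By the inverse law of cosines on triangle CLI: cos(∠CLI) = (12² + (12·√2)² − 12²) / (2·12·12·√2) = 288/407.29 = 0.7071, so ∠CLI = 45°.

Therefore, the measure of angle ∠CLI = 45°.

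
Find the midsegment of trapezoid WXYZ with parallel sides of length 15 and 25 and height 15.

The midsegment of a trapezoid = (base1 + base2) / 2
midsegment = (15 + 25) / 2
midsegment = 40 / 2
midsegment = 20

20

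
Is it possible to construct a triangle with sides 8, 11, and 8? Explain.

For three segments to close into a triangle, no single side can be as long as the other two combined.
The longest side is 11, and 8 + 8 = 16 > 11.
A triangle can be formed.

Yes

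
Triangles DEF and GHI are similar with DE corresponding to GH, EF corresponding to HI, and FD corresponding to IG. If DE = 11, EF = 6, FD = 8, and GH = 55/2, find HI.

Since the triangles are similar, the ratio of corresponding sides is constant.
Scale factor k = GH / DE = 55/2 / 11 = 5/2
HI = k * EF = 5/2 * 6 = 15

15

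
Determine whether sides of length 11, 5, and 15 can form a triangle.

Yes.
The triangle inequality requires that the sum of any two sides exceeds the third.
Here 5 + 11 = 16 > 15, so the condition is met.

Yes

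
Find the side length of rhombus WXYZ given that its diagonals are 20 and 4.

In a rhombus, the diagonals bisect each other perpendicularly, creating four congruent right triangles.
Each triangle has legs 10 (half of 20) and 2 (half of 4).
The hypotenuse of each right triangle is a side of the rhombus:
side = sqrt(10^2 + 2^2) = sqrt(104) = 2*sqrt(26)

2*sqrt(26)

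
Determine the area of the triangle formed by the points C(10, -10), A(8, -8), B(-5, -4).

Using the Shoelace formula for a triangle:
Area = (1/2)|x0(y1 - y2) + x1(y2 - y0) + x2(y0 - y1)|
Area = (1/2)|10(-8 - -4) + 8(-4 - -10) + -5(-10 - -8)|
Area = (1/2)|-40 + 48 + 10|
Area = (1/2)|18|
Area = (1/2)(18)
Area = 9

9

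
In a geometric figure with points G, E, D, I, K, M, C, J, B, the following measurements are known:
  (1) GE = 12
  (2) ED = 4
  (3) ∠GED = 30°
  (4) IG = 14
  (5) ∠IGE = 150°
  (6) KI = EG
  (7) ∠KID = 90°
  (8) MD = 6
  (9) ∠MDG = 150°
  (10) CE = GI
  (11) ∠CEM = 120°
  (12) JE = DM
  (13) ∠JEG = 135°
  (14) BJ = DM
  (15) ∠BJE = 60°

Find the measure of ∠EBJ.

From the given relations: BJ = DM = 6; JE = DM = 6.
Step 1: By the law of cosines on triangle BJE: BE² = 6² + 6² − 2·6·6·cos(60°) = 36, so BE = 6.
Step 2: By the inverse law of cosines on triangle EBJ: cos(∠EBJ) = (6² + 6² − 6²) / (2·6·6) = 36/72 = 0.5, so ∠EBJ = 60°.

Therefore, the measure of angle ∠EBJ = 60°.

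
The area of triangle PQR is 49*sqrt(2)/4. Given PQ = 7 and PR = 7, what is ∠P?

Area = (1/2) * a * b * sin(C)
sin(C) = 2 * Area / (a * b)
sin(C) = 2 * 49*sqrt(2)/4 / (7 * 7)
sin(C) = sqrt(2)/2
C = arcsin(sqrt(2)/2) = 45°
Since sin(180° - C) = sin(C), the obtuse angle 135° gives the same area, so C = 45° or C = 135°.

45° or 135°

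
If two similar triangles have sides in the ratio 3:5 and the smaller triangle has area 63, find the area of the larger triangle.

For similar figures, the area ratio equals the square of the side ratio.
Side ratio (the smaller triangle to the larger triangle) = 3:5, so area ratio = 3^2:5^2 = 9:25.
If the area of the smaller triangle is 63, then the area of the larger triangle = 63 * (25/9) = 175.

175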